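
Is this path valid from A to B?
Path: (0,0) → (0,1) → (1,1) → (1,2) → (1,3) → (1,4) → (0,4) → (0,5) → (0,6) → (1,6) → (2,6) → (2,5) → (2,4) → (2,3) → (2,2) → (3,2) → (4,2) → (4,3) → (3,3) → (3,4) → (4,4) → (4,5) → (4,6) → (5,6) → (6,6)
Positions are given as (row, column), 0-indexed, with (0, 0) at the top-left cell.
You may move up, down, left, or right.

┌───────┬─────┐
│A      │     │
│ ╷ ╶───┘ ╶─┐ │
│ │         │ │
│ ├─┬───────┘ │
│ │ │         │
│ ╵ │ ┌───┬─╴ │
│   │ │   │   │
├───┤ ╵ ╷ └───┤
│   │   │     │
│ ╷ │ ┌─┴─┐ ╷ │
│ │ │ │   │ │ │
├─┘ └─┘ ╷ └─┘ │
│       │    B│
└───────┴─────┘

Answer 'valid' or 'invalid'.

Checking path validity:
Result: All consecutive moves are passable.

valid

Correct solution:

┌───────┬─────┐
│A ↓    │↱ → ↓│
│ ╷ ╶───┘ ╶─┐ │
│ │↳ → → ↑  │↓│
│ ├─┬───────┘ │
│ │ │↓ ← ← ← ↲│
│ ╵ │ ┌───┬─╴ │
│   │↓│↱ ↓│   │
├───┤ ╵ ╷ └───┤
│   │↳ ↑│↳ → ↓│
│ ╷ │ ┌─┴─┐ ╷ │
│ │ │ │   │ │↓│
├─┘ └─┘ ╷ └─┘ │
│       │    B│
└───────┴─────┘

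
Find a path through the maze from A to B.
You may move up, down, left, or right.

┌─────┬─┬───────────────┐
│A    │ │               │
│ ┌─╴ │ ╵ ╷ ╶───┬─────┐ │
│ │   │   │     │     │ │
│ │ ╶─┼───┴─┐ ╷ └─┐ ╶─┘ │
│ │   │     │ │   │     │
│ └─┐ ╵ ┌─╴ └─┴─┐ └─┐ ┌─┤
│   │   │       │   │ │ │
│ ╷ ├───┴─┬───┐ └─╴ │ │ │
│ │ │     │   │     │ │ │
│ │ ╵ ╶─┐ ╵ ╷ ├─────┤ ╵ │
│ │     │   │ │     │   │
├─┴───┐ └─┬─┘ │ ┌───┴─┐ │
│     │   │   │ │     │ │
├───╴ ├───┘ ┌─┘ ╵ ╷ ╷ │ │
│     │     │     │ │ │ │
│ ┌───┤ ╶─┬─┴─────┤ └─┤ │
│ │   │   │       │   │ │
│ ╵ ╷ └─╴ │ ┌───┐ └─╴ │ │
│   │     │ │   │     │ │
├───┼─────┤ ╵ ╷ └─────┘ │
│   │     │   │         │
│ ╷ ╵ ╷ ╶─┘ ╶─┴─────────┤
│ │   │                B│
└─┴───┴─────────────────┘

Finding the shortest path through the maze:
Path length: 58 steps
Directions: right → right → down → left → down → right → down → right → up → right → right → down → right → right → down → right → right → up → left → up → left → up → left → left → up → right → right → right → right → right → right → down → down → left → down → down → down → right → down → down → down → down → down → left → left → left → left → up → left → down → left → down → right → right → right → right → right → right

Solution:

┌─────┬─┬───────────────┐
│A → ↓│ │  ↱ → → → → → ↓│
│ ┌─╴ │ ╵ ╷ ╶───┬─────┐ │
│ │↓ ↲│   │↑ ← ↰│     │↓│
│ │ ╶─┼───┴─┐ ╷ └─┐ ╶─┘ │
│ │↳ ↓│↱ → ↓│ │↑ ↰│  ↓ ↲│
│ └─┐ ╵ ┌─╴ └─┴─┐ └─┐ ┌─┤
│   │↳ ↑│  ↳ → ↓│↑ ↰│↓│ │
│ ╷ ├───┴─┬───┐ └─╴ │ │ │
│ │ │     │   │↳ → ↑│↓│ │
│ │ ╵ ╶─┐ ╵ ╷ ├─────┤ ╵ │
│ │     │   │ │     │↳ ↓│
├─┴───┐ └─┬─┘ │ ┌───┴─┐ │
│     │   │   │ │     │↓│
├───╴ ├───┘ ┌─┘ ╵ ╷ ╷ │ │
│     │     │     │ │ │↓│
│ ┌───┤ ╶─┬─┴─────┤ └─┤ │
│ │   │   │       │   │↓│
│ ╵ ╷ └─╴ │ ┌───┐ └─╴ │ │
│   │     │ │↓ ↰│     │↓│
├───┼─────┤ ╵ ╷ └─────┘ │
│   │     │↓ ↲│↑ ← ← ← ↲│
│ ╷ ╵ ╷ ╶─┘ ╶─┴─────────┤
│ │   │    ↳ → → → → → B│
└─┴───┴─────────────────┘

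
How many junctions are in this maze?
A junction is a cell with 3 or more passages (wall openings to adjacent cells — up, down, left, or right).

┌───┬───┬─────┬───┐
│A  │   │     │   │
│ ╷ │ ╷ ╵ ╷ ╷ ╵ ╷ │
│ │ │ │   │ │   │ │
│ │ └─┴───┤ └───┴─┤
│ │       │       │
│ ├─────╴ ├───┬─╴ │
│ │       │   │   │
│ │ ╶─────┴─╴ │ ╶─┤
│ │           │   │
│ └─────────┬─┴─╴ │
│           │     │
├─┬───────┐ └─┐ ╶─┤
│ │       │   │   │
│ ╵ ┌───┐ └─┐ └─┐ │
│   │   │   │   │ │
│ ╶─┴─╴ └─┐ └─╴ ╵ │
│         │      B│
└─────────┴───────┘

Checking each cell for number of passages:

Junctions found (3+ passages):
  (0, 5): 3 passages
  (5, 7): 3 passages
  (7, 0): 3 passages
  (8, 3): 3 passages
  (8, 7): 3 passages
Total junctions: 5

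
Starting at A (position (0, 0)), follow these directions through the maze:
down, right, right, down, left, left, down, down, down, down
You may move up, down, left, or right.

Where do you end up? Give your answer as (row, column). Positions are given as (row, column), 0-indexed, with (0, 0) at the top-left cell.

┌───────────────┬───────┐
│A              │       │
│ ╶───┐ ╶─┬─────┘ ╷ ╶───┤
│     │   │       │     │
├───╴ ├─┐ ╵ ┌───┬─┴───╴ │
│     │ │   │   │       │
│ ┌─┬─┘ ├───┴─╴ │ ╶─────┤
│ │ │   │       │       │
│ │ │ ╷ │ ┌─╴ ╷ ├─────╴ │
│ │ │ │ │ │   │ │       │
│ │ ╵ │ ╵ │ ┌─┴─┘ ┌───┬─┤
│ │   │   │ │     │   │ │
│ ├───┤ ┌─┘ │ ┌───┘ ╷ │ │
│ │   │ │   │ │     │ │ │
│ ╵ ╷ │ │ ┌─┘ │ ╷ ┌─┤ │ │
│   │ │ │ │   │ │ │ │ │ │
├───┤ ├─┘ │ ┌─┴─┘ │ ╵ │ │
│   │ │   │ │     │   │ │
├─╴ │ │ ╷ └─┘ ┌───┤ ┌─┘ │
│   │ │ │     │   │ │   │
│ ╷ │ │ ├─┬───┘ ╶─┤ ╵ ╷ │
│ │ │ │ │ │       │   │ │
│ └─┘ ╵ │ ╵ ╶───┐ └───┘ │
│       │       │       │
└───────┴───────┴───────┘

Following directions step by step:
Start: (0, 0)
  down: (0, 0) → (1, 0)
  right: (1, 0) → (1, 1)
  right: (1, 1) → (1, 2)
  down: (1, 2) → (2, 2)
  left: (2, 2) → (2, 1)
  left: (2, 1) → (2, 0)
  down: (2, 0) → (3, 0)
  down: (3, 0) → (4, 0)
  down: (4, 0) → (5, 0)
  down: (5, 0) → (6, 0)
Final position: (6, 0)

Path taken:

┌───────────────┬───────┐
│A              │       │
│ ╶───┐ ╶─┬─────┘ ╷ ╶───┤
│↳ → ↓│   │       │     │
├───╴ ├─┐ ╵ ┌───┬─┴───╴ │
│↓ ← ↲│ │   │   │       │
│ ┌─┬─┘ ├───┴─╴ │ ╶─────┤
│↓│ │   │       │       │
│ │ │ ╷ │ ┌─╴ ╷ ├─────╴ │
│↓│ │ │ │ │   │ │       │
│ │ ╵ │ ╵ │ ┌─┴─┘ ┌───┬─┤
│↓│   │   │ │     │   │ │
│ ├───┤ ┌─┘ │ ┌───┘ ╷ │ │
│B│   │ │   │ │     │ │ │
│ ╵ ╷ │ │ ┌─┘ │ ╷ ┌─┤ │ │
│   │ │ │ │   │ │ │ │ │ │
├───┤ ├─┘ │ ┌─┴─┘ │ ╵ │ │
│   │ │   │ │     │   │ │
├─╴ │ │ ╷ └─┘ ┌───┤ ┌─┘ │
│   │ │ │     │   │ │   │
│ ╷ │ │ ├─┬───┘ ╶─┤ ╵ ╷ │
│ │ │ │ │ │       │   │ │
│ └─┘ ╵ │ ╵ ╶───┐ └───┘ │
│       │       │       │
└───────┴───────┴───────┘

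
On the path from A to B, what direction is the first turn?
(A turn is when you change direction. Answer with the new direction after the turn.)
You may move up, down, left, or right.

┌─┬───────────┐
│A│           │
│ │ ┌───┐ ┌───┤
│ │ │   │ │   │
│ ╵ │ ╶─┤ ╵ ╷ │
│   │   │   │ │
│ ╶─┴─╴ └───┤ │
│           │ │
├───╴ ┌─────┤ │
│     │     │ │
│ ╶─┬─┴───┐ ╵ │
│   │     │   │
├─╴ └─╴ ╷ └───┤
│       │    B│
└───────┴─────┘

Directions: down, down, down, right, right, down, left, left, down, right, down, right, right, up, right, down, right, right
First turn direction: right

Solution:

┌─┬───────────┐
│A│           │
│ │ ┌───┐ ┌───┤
│↓│ │   │ │   │
│ ╵ │ ╶─┤ ╵ ╷ │
│↓  │   │   │ │
│ ╶─┴─╴ └───┤ │
│↳ → ↓      │ │
├───╴ ┌─────┤ │
│↓ ← ↲│     │ │
│ ╶─┬─┴───┐ ╵ │
│↳ ↓│  ↱ ↓│   │
├─╴ └─╴ ╷ └───┤
│  ↳ → ↑│↳ → B│
└───────┴─────┘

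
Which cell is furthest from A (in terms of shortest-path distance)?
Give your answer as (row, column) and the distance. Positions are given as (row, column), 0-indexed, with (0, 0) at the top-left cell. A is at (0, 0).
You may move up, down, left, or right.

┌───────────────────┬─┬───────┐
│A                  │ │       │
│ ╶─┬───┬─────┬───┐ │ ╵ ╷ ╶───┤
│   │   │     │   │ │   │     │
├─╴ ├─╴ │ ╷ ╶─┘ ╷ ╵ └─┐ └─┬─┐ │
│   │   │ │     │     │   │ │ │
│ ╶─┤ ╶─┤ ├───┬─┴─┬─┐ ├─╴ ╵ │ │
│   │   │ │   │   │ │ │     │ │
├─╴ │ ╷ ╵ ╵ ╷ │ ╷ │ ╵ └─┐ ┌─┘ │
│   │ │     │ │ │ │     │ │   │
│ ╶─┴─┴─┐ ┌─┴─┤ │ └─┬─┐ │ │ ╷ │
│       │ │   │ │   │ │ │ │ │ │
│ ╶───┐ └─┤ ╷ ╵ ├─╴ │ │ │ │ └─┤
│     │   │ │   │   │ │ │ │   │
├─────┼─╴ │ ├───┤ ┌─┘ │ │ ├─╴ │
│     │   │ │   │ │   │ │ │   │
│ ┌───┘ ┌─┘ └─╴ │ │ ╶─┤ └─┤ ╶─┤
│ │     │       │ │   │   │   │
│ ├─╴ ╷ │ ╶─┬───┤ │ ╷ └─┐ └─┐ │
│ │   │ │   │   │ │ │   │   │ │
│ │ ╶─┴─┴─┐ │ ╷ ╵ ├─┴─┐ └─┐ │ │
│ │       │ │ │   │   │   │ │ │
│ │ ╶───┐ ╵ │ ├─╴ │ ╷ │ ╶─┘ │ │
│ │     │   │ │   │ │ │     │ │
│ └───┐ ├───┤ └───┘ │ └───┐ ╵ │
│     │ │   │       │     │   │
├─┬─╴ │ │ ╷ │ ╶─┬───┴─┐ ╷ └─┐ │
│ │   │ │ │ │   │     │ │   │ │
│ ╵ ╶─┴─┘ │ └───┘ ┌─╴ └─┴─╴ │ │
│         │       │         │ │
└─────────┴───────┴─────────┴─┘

Computing BFS distances from A to all cells:
Furthest cell: (7, 2)
Distance: 99 steps

Path from A to the furthest cell:

┌───────────────────┬─┬───────┐
│A                  │ │       │
│ ╶─┬───┬─────┬───┐ │ ╵ ╷ ╶───┤
│↳ ↓│   │     │   │ │   │     │
├─╴ ├─╴ │ ╷ ╶─┘ ╷ ╵ └─┐ └─┬─┐ │
│↓ ↲│   │ │     │     │   │ │ │
│ ╶─┤ ╶─┤ ├───┬─┴─┬─┐ ├─╴ ╵ │ │
│↳ ↓│   │ │   │↱ ↓│ │ │     │ │
├─╴ │ ╷ ╵ ╵ ╷ │ ╷ │ ╵ └─┐ ┌─┘ │
│↓ ↲│ │     │ │↑│↓│     │ │   │
│ ╶─┴─┴─┐ ┌─┴─┤ │ └─┬─┐ │ │ ╷ │
│↳ → → ↓│ │↱ ↓│↑│↳ ↓│ │ │ │ │ │
│ ╶───┐ └─┤ ╷ ╵ ├─╴ │ │ │ │ └─┤
│     │↳ ↓│↑│↳ ↑│↓ ↲│ │ │ │   │
├─────┼─╴ │ ├───┤ ┌─┘ │ │ ├─╴ │
│↱ → B│↓ ↲│↑│   │↓│   │ │ │   │
│ ┌───┘ ┌─┘ └─╴ │ │ ╶─┤ └─┤ ╶─┤
│↑│  ↓ ↲│↱ ↑    │↓│   │   │   │
│ ├─╴ ╷ │ ╶─┬───┤ │ ╷ └─┐ └─┐ │
│↑│↓ ↲│ │↑ ↰│↓ ↰│↓│ │   │   │ │
│ │ ╶─┴─┴─┐ │ ╷ ╵ ├─┴─┐ └─┐ │ │
│↑│↳ → → ↓│↑│↓│↑ ↲│↱ ↓│   │ │ │
│ │ ╶───┐ ╵ │ ├─╴ │ ╷ │ ╶─┘ │ │
│↑│     │↳ ↑│↓│   │↑│↓│     │ │
│ └───┐ ├───┤ └───┘ │ └───┐ ╵ │
│↑ ← ↰│ │↓ ↰│↳ → → ↑│↳ → ↓│   │
├─┬─╴ │ │ ╷ │ ╶─┬───┴─┐ ╷ └─┐ │
│ │↱ ↑│ │↓│↑│   │↓ ← ↰│ │↳ ↓│ │
│ ╵ ╶─┴─┘ │ └───┘ ┌─╴ └─┴─╴ │ │
│  ↑ ← ← ↲│↑ ← ← ↲│  ↑ ← ← ↲│ │
└─────────┴───────┴─────────┴─┘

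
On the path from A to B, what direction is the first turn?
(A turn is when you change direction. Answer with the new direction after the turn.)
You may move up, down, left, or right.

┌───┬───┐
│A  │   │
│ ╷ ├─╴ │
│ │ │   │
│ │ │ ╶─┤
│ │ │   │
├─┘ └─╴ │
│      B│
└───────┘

Directions: right, down, down, down, right, right
First turn direction: down

Solution:

┌───┬───┐
│A ↓│   │
│ ╷ ├─╴ │
│ │↓│   │
│ │ │ ╶─┤
│ │↓│   │
├─┘ └─╴ │
│  ↳ → B│
└───────┘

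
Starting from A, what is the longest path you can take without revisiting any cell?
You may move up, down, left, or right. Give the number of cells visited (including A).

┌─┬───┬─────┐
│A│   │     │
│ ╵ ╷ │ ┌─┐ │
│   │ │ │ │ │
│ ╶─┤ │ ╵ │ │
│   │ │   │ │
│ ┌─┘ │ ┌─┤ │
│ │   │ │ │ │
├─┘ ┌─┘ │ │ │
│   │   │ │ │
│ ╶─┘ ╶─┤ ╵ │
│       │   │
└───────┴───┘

Finding longest simple path using DFS:
Start: (0, 0)
Longest path visits 30 cells
Path: A → down → right → up → right → down → down → down → left → down → left → down → right → right → up → right → up → up → up → up → right → right → down → down → down → down → down → left → up → up

Solution:

┌─┬───┬─────┐
│A│↱ ↓│↱ → ↓│
│ ╵ ╷ │ ┌─┐ │
│↳ ↑│↓│↑│ │↓│
│ ╶─┤ │ ╵ │ │
│   │↓│↑  │↓│
│ ┌─┘ │ ┌─┤ │
│ │↓ ↲│↑│B│↓│
├─┘ ┌─┘ │ │ │
│↓ ↲│↱ ↑│↑│↓│
│ ╶─┘ ╶─┤ ╵ │
│↳ → ↑  │↑ ↲│
└───────┴───┘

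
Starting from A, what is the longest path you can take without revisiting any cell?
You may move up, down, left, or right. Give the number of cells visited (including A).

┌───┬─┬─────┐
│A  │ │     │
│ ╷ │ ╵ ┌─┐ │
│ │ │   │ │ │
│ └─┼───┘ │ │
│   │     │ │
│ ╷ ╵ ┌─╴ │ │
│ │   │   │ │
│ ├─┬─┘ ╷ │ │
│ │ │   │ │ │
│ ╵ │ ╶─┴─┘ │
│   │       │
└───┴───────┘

Finding longest simple path using DFS:
Start: (0, 0)
Longest path visits 27 cells
Path: A → down → down → right → down → right → up → right → right → down → left → down → left → down → right → right → right → up → up → up → up → up → left → left → down → left → up

Solution:

┌───┬─┬─────┐
│A  │B│↓ ← ↰│
│ ╷ │ ╵ ┌─┐ │
│↓│ │↑ ↲│ │↑│
│ └─┼───┘ │ │
│↳ ↓│↱ → ↓│↑│
│ ╷ ╵ ┌─╴ │ │
│ │↳ ↑│↓ ↲│↑│
│ ├─┬─┘ ╷ │ │
│ │ │↓ ↲│ │↑│
│ ╵ │ ╶─┴─┘ │
│   │↳ → → ↑│
└───┴───────┘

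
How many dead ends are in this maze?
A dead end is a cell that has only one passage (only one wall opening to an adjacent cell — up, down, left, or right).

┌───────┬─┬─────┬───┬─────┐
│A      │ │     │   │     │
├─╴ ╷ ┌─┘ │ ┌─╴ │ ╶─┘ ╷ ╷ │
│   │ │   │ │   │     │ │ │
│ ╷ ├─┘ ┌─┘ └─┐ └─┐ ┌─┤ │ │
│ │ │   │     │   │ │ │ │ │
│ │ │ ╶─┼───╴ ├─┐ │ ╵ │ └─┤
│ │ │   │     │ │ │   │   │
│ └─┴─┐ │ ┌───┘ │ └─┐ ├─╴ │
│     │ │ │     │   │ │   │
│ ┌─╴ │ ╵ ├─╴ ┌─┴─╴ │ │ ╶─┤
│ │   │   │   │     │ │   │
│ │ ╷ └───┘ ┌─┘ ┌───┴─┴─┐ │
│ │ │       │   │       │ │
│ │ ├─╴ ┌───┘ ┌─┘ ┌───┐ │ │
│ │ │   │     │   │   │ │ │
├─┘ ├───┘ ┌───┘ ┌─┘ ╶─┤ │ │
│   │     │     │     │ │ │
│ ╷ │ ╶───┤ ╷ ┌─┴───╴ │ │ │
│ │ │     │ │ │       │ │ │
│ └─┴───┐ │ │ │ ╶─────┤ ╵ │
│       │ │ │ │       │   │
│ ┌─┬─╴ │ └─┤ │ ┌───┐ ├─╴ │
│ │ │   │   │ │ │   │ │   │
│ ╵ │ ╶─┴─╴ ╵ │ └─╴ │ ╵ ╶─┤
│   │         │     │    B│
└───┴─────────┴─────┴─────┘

Checking each cell for number of passages:

Dead ends found at positions:
  (0, 0)
  (0, 3)
  (0, 4)
  (0, 9)
  (1, 2)
  (1, 6)
  (2, 4)
  (2, 10)
  (2, 12)
  (3, 1)
  (3, 7)
  (4, 5)
  (5, 10)
  (7, 0)
  (7, 2)
  (7, 10)
  (8, 8)
  (9, 1)
  (10, 5)
  (11, 1)
  (11, 8)
  (12, 12)
Total dead ends: 22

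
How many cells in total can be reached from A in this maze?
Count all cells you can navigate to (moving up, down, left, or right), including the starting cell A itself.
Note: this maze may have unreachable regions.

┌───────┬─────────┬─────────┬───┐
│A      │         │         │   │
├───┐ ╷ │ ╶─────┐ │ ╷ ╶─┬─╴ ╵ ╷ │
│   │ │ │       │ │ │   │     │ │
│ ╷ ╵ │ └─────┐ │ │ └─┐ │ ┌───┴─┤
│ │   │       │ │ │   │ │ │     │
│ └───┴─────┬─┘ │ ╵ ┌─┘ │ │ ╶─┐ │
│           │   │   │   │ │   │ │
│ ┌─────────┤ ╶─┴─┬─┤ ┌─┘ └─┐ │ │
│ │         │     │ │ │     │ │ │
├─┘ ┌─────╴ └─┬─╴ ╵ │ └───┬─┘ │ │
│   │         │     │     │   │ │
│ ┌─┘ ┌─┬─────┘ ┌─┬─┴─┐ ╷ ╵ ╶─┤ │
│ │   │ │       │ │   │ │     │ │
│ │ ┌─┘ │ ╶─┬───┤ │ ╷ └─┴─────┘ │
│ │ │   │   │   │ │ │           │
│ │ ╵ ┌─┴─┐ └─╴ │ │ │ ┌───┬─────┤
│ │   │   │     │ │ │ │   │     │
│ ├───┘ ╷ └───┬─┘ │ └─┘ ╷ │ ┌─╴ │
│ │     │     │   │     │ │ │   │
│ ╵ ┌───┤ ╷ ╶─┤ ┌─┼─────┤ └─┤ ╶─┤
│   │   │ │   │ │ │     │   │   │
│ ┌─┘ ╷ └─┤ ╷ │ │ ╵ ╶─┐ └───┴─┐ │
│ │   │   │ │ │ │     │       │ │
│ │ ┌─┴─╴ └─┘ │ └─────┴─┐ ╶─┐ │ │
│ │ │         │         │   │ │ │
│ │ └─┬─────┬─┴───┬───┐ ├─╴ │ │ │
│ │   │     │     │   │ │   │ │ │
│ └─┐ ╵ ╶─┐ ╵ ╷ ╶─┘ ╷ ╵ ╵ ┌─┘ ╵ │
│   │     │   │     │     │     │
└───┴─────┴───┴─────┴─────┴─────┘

Using BFS/flood-fill to find all reachable cells from A:
Maze size: 15 × 16 = 240 total cells
218 cell(s) are walled off and cannot be reached from A.
Reachable cells: 22

Reachable region (· marks reachable cells):

┌───────┬─────────┬─────────┬───┐
│A · · ·│         │         │   │
├───┐ ╷ │ ╶─────┐ │ ╷ ╶─┬─╴ ╵ ╷ │
│· ·│·│·│       │ │ │   │     │ │
│ ╷ ╵ │ └─────┐ │ │ └─┐ │ ┌───┴─┤
│·│· ·│· · · ·│ │ │   │ │ │     │
│ └───┴─────┬─┘ │ ╵ ┌─┘ │ │ ╶─┐ │
│· · · · · ·│   │   │   │ │   │ │
│ ┌─────────┤ ╶─┴─┬─┤ ┌─┘ └─┐ │ │
│·│         │     │ │ │     │ │ │
├─┘ ┌─────╴ └─┬─╴ ╵ │ └───┬─┘ │ │
│   │         │     │     │   │ │
│ ┌─┘ ┌─┬─────┘ ┌─┬─┴─┐ ╷ ╵ ╶─┤ │
│ │   │ │       │ │   │ │     │ │
│ │ ┌─┘ │ ╶─┬───┤ │ ╷ └─┴─────┘ │
│ │ │   │   │   │ │ │           │
│ │ ╵ ┌─┴─┐ └─╴ │ │ │ ┌───┬─────┤
│ │   │   │     │ │ │ │   │     │
│ ├───┘ ╷ └───┬─┘ │ └─┘ ╷ │ ┌─╴ │
│ │     │     │   │     │ │ │   │
│ ╵ ┌───┤ ╷ ╶─┤ ┌─┼─────┤ └─┤ ╶─┤
│   │   │ │   │ │ │     │   │   │
│ ┌─┘ ╷ └─┤ ╷ │ │ ╵ ╶─┐ └───┴─┐ │
│ │   │   │ │ │ │     │       │ │
│ │ ┌─┴─╴ └─┘ │ └─────┴─┐ ╶─┐ │ │
│ │ │         │         │   │ │ │
│ │ └─┬─────┬─┴───┬───┐ ├─╴ │ │ │
│ │   │     │     │   │ │   │ │ │
│ └─┐ ╵ ╶─┐ ╵ ╷ ╶─┘ ╷ ╵ ╵ ┌─┘ ╵ │
│   │     │   │     │     │     │
└───┴─────┴───┴─────┴─────┴─────┘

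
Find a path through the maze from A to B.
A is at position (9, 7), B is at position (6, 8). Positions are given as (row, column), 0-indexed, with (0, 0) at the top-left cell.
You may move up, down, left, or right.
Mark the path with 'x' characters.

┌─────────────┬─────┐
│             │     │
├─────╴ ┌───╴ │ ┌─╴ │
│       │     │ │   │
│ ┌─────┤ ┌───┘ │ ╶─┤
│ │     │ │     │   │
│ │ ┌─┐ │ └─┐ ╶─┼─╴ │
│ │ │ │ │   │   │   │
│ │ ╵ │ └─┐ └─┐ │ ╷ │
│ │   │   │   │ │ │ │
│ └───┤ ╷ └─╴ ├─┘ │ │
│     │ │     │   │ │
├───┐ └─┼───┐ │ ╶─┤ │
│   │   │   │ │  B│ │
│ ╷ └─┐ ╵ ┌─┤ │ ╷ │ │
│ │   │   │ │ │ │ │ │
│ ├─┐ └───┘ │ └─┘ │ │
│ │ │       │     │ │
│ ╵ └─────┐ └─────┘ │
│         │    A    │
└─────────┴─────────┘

Finding the shortest path from (9, 7) to (6, 8):
Path length: 14 steps
Directions: right → right → up → up → up → up → up → up → left → down → down → left → down → right

Solution:

┌─────────────┬─────┐
│             │     │
├─────╴ ┌───╴ │ ┌─╴ │
│       │     │ │   │
│ ┌─────┤ ┌───┘ │ ╶─┤
│ │     │ │     │   │
│ │ ┌─┐ │ └─┐ ╶─┼─╴ │
│ │ │ │ │   │   │x x│
│ │ ╵ │ └─┐ └─┐ │ ╷ │
│ │   │   │   │ │x│x│
│ └───┤ ╷ └─╴ ├─┘ │ │
│     │ │     │x x│x│
├───┐ └─┼───┐ │ ╶─┤ │
│   │   │   │ │x B│x│
│ ╷ └─┐ ╵ ┌─┤ │ ╷ │ │
│ │   │   │ │ │ │ │x│
│ ├─┐ └───┘ │ └─┘ │ │
│ │ │       │     │x│
│ ╵ └─────┐ └─────┘ │
│         │    A x x│
└─────────┴─────────┘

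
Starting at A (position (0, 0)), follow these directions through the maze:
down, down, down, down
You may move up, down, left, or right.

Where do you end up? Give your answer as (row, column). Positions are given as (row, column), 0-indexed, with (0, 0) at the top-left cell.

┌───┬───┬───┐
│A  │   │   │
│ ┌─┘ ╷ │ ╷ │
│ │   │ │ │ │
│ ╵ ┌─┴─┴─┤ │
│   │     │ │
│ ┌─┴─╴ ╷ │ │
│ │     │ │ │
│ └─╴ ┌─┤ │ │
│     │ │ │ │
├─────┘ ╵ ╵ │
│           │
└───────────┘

Following directions step by step:
Start: (0, 0)
  down: (0, 0) → (1, 0)
  down: (1, 0) → (2, 0)
  down: (2, 0) → (3, 0)
  down: (3, 0) → (4, 0)
Final position: (4, 0)

Path taken:

┌───┬───┬───┐
│A  │   │   │
│ ┌─┘ ╷ │ ╷ │
│↓│   │ │ │ │
│ ╵ ┌─┴─┴─┤ │
│↓  │     │ │
│ ┌─┴─╴ ╷ │ │
│↓│     │ │ │
│ └─╴ ┌─┤ │ │
│B    │ │ │ │
├─────┘ ╵ ╵ │
│           │
└───────────┘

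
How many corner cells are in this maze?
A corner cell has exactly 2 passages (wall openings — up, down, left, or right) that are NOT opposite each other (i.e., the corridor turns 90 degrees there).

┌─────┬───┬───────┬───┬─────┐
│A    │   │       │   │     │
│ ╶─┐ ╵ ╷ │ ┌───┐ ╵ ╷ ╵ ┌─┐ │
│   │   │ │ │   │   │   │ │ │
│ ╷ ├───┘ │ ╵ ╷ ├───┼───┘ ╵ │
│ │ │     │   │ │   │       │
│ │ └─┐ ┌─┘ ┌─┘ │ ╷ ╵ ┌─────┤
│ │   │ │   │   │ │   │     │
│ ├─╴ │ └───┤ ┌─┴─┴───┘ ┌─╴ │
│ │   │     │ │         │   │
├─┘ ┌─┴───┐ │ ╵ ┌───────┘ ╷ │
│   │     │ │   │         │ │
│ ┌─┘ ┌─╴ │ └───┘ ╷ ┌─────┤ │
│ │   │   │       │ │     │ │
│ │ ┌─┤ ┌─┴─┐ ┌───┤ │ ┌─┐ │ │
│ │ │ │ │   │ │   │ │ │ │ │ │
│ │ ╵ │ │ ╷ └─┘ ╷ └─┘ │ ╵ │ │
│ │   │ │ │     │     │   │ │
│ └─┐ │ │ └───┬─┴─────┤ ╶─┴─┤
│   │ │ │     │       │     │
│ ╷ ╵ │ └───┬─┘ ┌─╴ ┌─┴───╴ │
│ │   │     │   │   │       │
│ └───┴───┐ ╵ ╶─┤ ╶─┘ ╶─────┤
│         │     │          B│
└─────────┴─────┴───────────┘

Counting corner cells (2 non-opposite passages):
Total corners: 85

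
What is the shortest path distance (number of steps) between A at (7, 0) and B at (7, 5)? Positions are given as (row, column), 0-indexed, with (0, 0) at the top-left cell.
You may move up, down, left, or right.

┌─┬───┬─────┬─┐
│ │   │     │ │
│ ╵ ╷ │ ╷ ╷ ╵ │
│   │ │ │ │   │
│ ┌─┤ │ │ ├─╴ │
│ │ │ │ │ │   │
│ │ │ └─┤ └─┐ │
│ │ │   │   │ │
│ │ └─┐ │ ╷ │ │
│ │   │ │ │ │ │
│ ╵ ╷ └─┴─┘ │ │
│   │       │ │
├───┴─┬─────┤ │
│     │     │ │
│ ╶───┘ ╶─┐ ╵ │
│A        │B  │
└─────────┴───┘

Finding path from (7, 0) to (7, 5):
Path: (7,0) → (7,1) → (7,2) → (7,3) → (6,3) → (6,4) → (6,5) → (7,5)
Distance: 7 steps

Solution:

┌─┬───┬─────┬─┐
│ │   │     │ │
│ ╵ ╷ │ ╷ ╷ ╵ │
│   │ │ │ │   │
│ ┌─┤ │ │ ├─╴ │
│ │ │ │ │ │   │
│ │ │ └─┤ └─┐ │
│ │ │   │   │ │
│ │ └─┐ │ ╷ │ │
│ │   │ │ │ │ │
│ ╵ ╷ └─┴─┘ │ │
│   │       │ │
├───┴─┬─────┤ │
│     │↱ → ↓│ │
│ ╶───┘ ╶─┐ ╵ │
│A → → ↑  │B  │
└─────────┴───┘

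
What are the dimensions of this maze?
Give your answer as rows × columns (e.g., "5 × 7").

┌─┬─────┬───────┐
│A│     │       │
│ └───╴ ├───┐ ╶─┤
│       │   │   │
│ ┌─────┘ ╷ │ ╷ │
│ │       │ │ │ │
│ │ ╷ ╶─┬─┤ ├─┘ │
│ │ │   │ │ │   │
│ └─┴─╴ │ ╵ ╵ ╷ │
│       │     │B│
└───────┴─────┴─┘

Counting the maze dimensions:
Rows (vertical): 5
Columns (horizontal): 8
Dimensions: 5 × 8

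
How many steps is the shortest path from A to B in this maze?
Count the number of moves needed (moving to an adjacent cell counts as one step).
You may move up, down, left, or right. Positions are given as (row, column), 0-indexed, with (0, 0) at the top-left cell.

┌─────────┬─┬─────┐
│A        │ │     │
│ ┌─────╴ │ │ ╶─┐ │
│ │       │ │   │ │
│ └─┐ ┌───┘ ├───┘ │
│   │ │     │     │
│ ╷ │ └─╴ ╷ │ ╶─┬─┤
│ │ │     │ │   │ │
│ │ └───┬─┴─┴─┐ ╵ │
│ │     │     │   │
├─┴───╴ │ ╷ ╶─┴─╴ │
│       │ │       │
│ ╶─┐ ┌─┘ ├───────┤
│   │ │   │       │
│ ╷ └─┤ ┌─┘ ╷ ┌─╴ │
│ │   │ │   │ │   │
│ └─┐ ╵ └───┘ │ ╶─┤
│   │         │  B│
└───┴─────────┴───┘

Using BFS to find shortest path:
Start: (0, 0), End: (8, 8)
Path found:
(0,0) → (1,0) → (2,0) → (2,1) → (3,1) → (4,1) → (4,2) → (4,3) → (5,3) → (5,2) → (5,1) → (5,0) → (6,0) → (6,1) → (7,1) → (7,2) → (8,2) → (8,3) → (8,4) → (8,5) → (8,6) → (7,6) → (6,6) → (6,7) → (6,8) → (7,8) → (7,7) → (8,7) → (8,8)
Number of steps: 28

Solution:

┌─────────┬─┬─────┐
│A        │ │     │
│ ┌─────╴ │ │ ╶─┐ │
│↓│       │ │   │ │
│ └─┐ ┌───┘ ├───┘ │
│↳ ↓│ │     │     │
│ ╷ │ └─╴ ╷ │ ╶─┬─┤
│ │↓│     │ │   │ │
│ │ └───┬─┴─┴─┐ ╵ │
│ │↳ → ↓│     │   │
├─┴───╴ │ ╷ ╶─┴─╴ │
│↓ ← ← ↲│ │       │
│ ╶─┐ ┌─┘ ├───────┤
│↳ ↓│ │   │  ↱ → ↓│
│ ╷ └─┤ ┌─┘ ╷ ┌─╴ │
│ │↳ ↓│ │   │↑│↓ ↲│
│ └─┐ ╵ └───┘ │ ╶─┤
│   │↳ → → → ↑│↳ B│
└───┴─────────┴───┘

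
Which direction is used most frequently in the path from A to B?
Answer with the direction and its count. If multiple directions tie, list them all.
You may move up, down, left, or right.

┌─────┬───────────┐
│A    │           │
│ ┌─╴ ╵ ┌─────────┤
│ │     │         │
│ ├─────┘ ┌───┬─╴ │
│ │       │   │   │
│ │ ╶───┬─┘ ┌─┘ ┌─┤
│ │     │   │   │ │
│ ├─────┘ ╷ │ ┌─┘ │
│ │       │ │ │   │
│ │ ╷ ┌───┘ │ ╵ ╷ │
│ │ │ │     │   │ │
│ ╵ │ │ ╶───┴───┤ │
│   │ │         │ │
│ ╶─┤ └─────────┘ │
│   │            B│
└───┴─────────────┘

Directions: down, down, down, down, down, down, right, up, up, right, down, down, down, right, right, right, right, right, right
Counts: {'down': 9, 'right': 8, 'up': 2}
Most common: down (9 times)

Solution:

┌─────┬───────────┐
│A    │           │
│ ┌─╴ ╵ ┌─────────┤
│↓│     │         │
│ ├─────┘ ┌───┬─╴ │
│↓│       │   │   │
│ │ ╶───┬─┘ ┌─┘ ┌─┤
│↓│     │   │   │ │
│ ├─────┘ ╷ │ ┌─┘ │
│↓│↱ ↓    │ │ │   │
│ │ ╷ ┌───┘ │ ╵ ╷ │
│↓│↑│↓│     │   │ │
│ ╵ │ │ ╶───┴───┤ │
│↳ ↑│↓│         │ │
│ ╶─┤ └─────────┘ │
│   │↳ → → → → → B│
└───┴─────────────┘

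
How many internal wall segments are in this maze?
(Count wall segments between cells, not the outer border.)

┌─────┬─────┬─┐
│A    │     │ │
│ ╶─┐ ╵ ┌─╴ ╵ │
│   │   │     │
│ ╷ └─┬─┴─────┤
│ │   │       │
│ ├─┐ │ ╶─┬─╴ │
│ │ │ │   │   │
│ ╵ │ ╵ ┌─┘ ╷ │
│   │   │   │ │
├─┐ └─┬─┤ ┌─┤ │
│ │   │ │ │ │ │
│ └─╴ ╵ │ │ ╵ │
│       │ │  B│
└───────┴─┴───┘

Counting internal wall segments:
Total internal walls: 36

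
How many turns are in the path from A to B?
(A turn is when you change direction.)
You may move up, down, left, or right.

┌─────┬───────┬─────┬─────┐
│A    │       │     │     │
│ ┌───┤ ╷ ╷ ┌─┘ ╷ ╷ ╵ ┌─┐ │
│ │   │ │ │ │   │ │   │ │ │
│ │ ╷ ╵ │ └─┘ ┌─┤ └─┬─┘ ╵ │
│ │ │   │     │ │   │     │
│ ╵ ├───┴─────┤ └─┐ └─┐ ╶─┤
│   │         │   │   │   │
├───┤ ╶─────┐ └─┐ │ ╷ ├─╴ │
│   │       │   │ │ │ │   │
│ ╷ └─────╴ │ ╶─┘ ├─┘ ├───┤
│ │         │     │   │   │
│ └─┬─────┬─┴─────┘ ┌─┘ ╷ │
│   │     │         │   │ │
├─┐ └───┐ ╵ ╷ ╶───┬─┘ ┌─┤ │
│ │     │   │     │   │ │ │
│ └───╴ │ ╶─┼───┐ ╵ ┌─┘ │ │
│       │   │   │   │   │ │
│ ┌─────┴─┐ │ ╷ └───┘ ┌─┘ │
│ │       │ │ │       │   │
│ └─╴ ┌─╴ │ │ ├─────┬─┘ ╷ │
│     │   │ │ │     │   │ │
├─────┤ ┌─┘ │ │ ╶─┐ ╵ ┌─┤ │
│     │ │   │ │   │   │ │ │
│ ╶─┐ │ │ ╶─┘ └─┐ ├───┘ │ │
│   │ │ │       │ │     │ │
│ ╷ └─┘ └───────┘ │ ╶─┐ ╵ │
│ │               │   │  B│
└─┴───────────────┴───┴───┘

Directions: down, down, down, right, up, up, right, down, right, up, up, right, down, down, right, right, up, right, up, right, down, down, right, down, right, down, down, left, down, left, left, left, down, right, right, down, right, up, right, up, right, up, right, down, down, down, down, down, down, down, down
Number of turns: 32

Solution:

┌─────┬───────┬─────┬─────┐
│A    │↱ ↓    │↱ ↓  │     │
│ ┌───┤ ╷ ╷ ┌─┘ ╷ ╷ ╵ ┌─┐ │
│↓│↱ ↓│↑│↓│ │↱ ↑│↓│   │ │ │
│ │ ╷ ╵ │ └─┘ ┌─┤ └─┬─┘ ╵ │
│↓│↑│↳ ↑│↳ → ↑│ │↳ ↓│     │
│ ╵ ├───┴─────┤ └─┐ └─┐ ╶─┤
│↳ ↑│         │   │↳ ↓│   │
├───┤ ╶─────┐ └─┐ │ ╷ ├─╴ │
│   │       │   │ │ │↓│   │
│ ╷ └─────╴ │ ╶─┘ ├─┘ ├───┤
│ │         │     │↓ ↲│↱ ↓│
│ └─┬─────┬─┴─────┘ ┌─┘ ╷ │
│   │     │  ↓ ← ← ↲│↱ ↑│↓│
├─┐ └───┐ ╵ ╷ ╶───┬─┘ ┌─┤ │
│ │     │   │↳ → ↓│↱ ↑│ │↓│
│ └───╴ │ ╶─┼───┐ ╵ ┌─┘ │ │
│       │   │   │↳ ↑│   │↓│
│ ┌─────┴─┐ │ ╷ └───┘ ┌─┘ │
│ │       │ │ │       │  ↓│
│ └─╴ ┌─╴ │ │ ├─────┬─┘ ╷ │
│     │   │ │ │     │   │↓│
├─────┤ ┌─┘ │ │ ╶─┐ ╵ ┌─┤ │
│     │ │   │ │   │   │ │↓│
│ ╶─┐ │ │ ╶─┘ └─┐ ├───┘ │ │
│   │ │ │       │ │     │↓│
│ ╷ └─┘ └───────┘ │ ╶─┐ ╵ │
│ │               │   │  B│
└─┴───────────────┴───┴───┘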